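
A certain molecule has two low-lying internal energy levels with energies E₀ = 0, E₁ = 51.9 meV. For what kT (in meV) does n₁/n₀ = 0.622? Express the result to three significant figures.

109 meV

n₁/n₀ = exp[−(E₁−E₀)/kT] = 0.622.
⇒ (E₁−E₀)/kT = ln(1/0.622) = ln(1.6077) = 0.47480.
kT = 51.9 meV / 0.47480 = 109 meV.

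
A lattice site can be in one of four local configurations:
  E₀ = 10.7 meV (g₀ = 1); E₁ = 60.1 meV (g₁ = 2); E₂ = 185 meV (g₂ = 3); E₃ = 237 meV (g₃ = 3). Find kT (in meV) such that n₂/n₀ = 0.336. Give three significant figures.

79.6 meV

n₂/n₀ = (g₂/g₀) exp[−(E₂−E₀)/kT] = 0.336.
⇒ (E₂−E₀)/kT = ln((3/1)/0.336) = ln(8.9286) = 2.1893.
kT = 174.3 meV / 2.1893 = 79.6 meV.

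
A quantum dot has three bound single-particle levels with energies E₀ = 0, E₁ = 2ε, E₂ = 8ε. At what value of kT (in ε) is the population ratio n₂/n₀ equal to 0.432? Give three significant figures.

n₂/n₀ = exp[−(E₂−E₀)/kT] = 0.432.
⇒ (E₂−E₀)/kT = ln(1/0.432) = ln(2.3148) = 0.83932.
kT = 8ε / 0.83932 = 9.53 ε.

9.53 ε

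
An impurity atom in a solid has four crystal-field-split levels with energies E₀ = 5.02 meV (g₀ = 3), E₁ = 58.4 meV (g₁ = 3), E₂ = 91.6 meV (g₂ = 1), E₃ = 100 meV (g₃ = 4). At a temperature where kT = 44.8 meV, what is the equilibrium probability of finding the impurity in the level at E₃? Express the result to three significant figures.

0.106

Eᵢ/kT = 0.11205, 1.3036, 2.0446, 2.2321.
Z = Σ gᵢe^(−Eᵢ/kT) = 3·e^(−0.11205) + 3·e^(−1.3036) + 1·e^(−2.0446) + 4·e^(−2.2321) = 2.6820 + 0.81466 + 0.12943 + 0.42921 = 4.0553.
P₃ = g₃ e^(−E₃/kT) / Z = 0.42921/4.0553 = 0.106.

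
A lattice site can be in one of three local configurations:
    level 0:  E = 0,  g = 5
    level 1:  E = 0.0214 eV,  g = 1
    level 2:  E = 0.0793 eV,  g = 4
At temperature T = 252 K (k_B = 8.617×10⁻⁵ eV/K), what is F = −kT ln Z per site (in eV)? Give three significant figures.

k_BT = 8.617×10⁻⁵ × 252 K = 0.021715 eV.
Eᵢ/kT = 0, 0.98549, 3.6519.
Z = Σ gᵢe^(−Eᵢ/kT) = 5·e^(−0) + 1·e^(−0.98549) + 4·e^(−3.6519) = 5.0000 + 0.37326 + 0.10377 = 5.4770.
F = −kT ln Z = −0.021715 × ln(5.4770) = −0.021715 × 1.7006 = -0.0369 eV.

-0.0369 eV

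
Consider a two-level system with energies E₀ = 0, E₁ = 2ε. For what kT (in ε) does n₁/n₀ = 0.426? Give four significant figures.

n₁/n₀ = exp[−(E₁−E₀)/kT] = 0.426.
⇒ (E₁−E₀)/kT = ln(1/0.426) = ln(2.34742) = 0.853317.
kT = 2ε / 0.853317 = 2.344 ε.

2.344 ε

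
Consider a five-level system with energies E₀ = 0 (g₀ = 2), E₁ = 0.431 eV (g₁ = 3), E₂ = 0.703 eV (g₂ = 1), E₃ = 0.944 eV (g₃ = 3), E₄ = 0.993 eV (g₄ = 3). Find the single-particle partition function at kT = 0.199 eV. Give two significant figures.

Z = 2.4

Eᵢ/kT = 0, 2.166, 3.533, 4.744, 4.990.
Z = Σ gᵢe^(−Eᵢ/kT) = 2·e^(−0) + 3·e^(−2.166) + 1·e^(−3.533) + 3·e^(−4.744) + 3·e^(−4.990) = 2.000 + 0.3439 + 0.02922 + 0.02611 + 0.02042 = 2.420.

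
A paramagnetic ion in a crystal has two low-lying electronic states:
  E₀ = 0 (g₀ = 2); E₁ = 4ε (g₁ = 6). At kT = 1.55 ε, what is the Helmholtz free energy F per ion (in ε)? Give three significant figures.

-1.39 ε

Eᵢ/kT = 0, 2.5806.
Z = Σ gᵢe^(−Eᵢ/kT) = 2·e^(−0) + 6·e^(−2.5806) = 2.0000 + 0.45437 = 2.4544.
F = −kT ln Z = −1.55 × ln(2.4544) = −1.55 × 0.89788 = -1.39 ε.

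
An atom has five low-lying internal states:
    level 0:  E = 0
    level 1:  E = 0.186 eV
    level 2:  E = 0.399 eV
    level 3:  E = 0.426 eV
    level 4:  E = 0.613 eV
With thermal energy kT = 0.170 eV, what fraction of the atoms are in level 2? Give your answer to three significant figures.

0.0621

Eᵢ/kT = 0, 1.0941, 2.3471, 2.5059, 3.6059.
Z = Σ e^(−Eᵢ/kT) = e^(−0) + e^(−1.0941) + e^(−2.3471) + e^(−2.5059) + e^(−3.6059) = 1.0000 + 0.33484 + 0.095646 + 0.081602 + 0.027163 = 1.5393.
P₂ = e^(−E₂/kT) / Z = 0.095646/1.5393 = 0.0621.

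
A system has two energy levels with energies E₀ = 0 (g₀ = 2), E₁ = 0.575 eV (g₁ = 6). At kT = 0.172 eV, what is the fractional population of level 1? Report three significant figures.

0.0958

Eᵢ/kT = 0, 3.3430.
Z = Σ gᵢe^(−Eᵢ/kT) = 2·e^(−0) + 6·e^(−3.3430) = 2.0000 + 0.21198 = 2.2120.
P₁ = g₁ e^(−E₁/kT) / Z = 0.21198/2.2120 = 0.0958.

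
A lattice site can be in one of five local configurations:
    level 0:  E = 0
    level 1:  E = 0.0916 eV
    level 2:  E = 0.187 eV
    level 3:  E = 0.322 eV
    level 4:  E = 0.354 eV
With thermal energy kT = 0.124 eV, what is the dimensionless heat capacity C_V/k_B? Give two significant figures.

Eᵢ/kT = 0, 0.7387, 1.508, 2.597, 2.855.
Z = Σ e^(−Eᵢ/kT) = e^(−0) + e^(−0.7387) + e^(−1.508) + e^(−2.597) + e^(−2.855) = 1.000 + 0.4777 + 0.2214 + 0.07450 + 0.05756 = 1.831.
⟨E⟩ = 0.07074 eV, ⟨E²⟩ = 0.01458 eV².
C_V/k_B = (⟨E²⟩ − ⟨E⟩²)/(kT)² = (0.01458 − 0.005004)/0.01538 = 0.62.

0.62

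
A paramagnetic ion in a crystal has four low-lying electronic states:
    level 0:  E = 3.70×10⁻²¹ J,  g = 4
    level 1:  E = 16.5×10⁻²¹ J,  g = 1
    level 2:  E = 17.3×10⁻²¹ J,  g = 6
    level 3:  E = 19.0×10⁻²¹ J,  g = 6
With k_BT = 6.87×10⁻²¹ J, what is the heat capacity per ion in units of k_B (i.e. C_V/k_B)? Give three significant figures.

Eᵢ/kT = 0.53857, 2.4017, 2.5182, 2.7656.
Z = Σ gᵢe^(−Eᵢ/kT) = 4·e^(−0.53857) + 1·e^(−2.4017) + 6·e^(−2.5182) + 6·e^(−2.7656) = 2.3343 + 0.090564 + 0.48363 + 0.37763 = 3.2861.
⟨E⟩ = 7.8126, ⟨E²⟩ = 102.76.
C_V/k_B = (⟨E²⟩ − ⟨E⟩²)/(kT)² = (102.76 − 61.037)/47.197 = 0.884.

0.884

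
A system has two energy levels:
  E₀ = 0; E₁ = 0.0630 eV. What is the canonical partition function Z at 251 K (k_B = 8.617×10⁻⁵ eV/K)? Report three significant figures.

k_BT = 8.617×10⁻⁵ × 251 K = 0.021629 eV.
Eᵢ/kT = 0, 2.9128.
Z = Σ e^(−Eᵢ/kT) = e^(−0) + e^(−2.9128) = 1.0000 + 0.054323 = 1.0543.

Z = 1.05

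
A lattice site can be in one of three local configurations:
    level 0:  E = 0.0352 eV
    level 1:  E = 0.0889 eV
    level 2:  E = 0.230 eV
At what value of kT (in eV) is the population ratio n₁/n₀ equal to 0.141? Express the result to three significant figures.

0.0274 eV

n₁/n₀ = exp[−(E₁−E₀)/kT] = 0.141.
⇒ (E₁−E₀)/kT = ln(1/0.141) = ln(7.0922) = 1.9590.
kT = 0.0537 eV / 1.9590 = 0.0274 eV.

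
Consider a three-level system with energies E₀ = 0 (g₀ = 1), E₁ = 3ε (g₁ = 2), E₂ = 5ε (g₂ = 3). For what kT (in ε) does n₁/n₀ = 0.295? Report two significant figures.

n₁/n₀ = (g₁/g₀) exp[−(E₁−E₀)/kT] = 0.295.
⇒ (E₁−E₀)/kT = ln((2/1)/0.295) = ln(6.780) = 1.914.
kT = 3ε / 1.914 = 1.6 ε.

1.6 ε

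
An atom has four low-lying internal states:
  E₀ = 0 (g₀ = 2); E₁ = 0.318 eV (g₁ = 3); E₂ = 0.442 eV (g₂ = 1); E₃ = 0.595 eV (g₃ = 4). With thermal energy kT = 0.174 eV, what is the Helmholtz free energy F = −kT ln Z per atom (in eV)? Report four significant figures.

Eᵢ/kT = 0, 1.82759, 2.54023, 3.41954.
Z = Σ gᵢe^(−Eᵢ/kT) = 2·e^(−0) + 3·e^(−1.82759) + 1·e^(−2.54023) + 4·e^(−3.41954) = 2.00000 + 0.482402 + 0.0788483 + 0.130910 = 2.69216.
F = −kT ln Z = −0.174 × ln(2.69216) = −0.174 × 0.990344 = -0.1723 eV.

-0.1723 eV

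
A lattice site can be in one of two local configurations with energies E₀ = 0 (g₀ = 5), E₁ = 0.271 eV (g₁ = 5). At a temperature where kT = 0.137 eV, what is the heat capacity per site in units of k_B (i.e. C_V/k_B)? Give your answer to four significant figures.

Eᵢ/kT = 0, 1.97810.
Z = Σ gᵢe^(−Eᵢ/kT) = 5·e^(−0) + 5·e^(−1.97810) = 5.00000 + 0.691659 = 5.69166.
⟨E⟩ = 0.0329323 eV, ⟨E²⟩ = 0.00892466 eV².
C_V/k_B = (⟨E²⟩ − ⟨E⟩²)/(kT)² = (0.00892466 − 0.00108454)/0.0187690 = 0.4177.

0.4177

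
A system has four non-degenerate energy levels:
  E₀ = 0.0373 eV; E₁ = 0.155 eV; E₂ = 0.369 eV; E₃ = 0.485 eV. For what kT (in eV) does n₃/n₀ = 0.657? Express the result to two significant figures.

n₃/n₀ = exp[−(E₃−E₀)/kT] = 0.657.
⇒ (E₃−E₀)/kT = ln(1/0.657) = ln(1.522) = 0.4200.
kT = 0.4477 eV / 0.4200 = 1.1 eV.

1.1 eV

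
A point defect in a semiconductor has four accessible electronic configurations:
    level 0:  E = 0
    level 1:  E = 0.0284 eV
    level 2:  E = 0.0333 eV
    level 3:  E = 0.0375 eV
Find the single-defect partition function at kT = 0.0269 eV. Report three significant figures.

Eᵢ/kT = 0, 1.0558, 1.2379, 1.3941.
Z = Σ e^(−Eᵢ/kT) = e^(−0) + e^(−1.0558) + e^(−1.2379) + e^(−1.3941) = 1.0000 + 0.34791 + 0.28999 + 0.24806 = 1.8860.

Z = 1.89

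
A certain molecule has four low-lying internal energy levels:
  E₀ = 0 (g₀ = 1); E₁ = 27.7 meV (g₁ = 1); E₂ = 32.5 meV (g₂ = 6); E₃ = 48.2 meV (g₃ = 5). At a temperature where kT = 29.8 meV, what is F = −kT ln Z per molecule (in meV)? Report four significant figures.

Eᵢ/kT = 0, 0.929530, 1.09060, 1.61745.
Z = Σ gᵢe^(−Eᵢ/kT) = 1·e^(−0) + 1·e^(−0.929530) + 6·e^(−1.09060) + 5·e^(−1.61745) = 1.00000 + 0.394739 + 2.01609 + 0.992020 = 4.40285.
F = −kT ln Z = −29.8 × ln(4.40285) = −29.8 × 1.48225 = -44.17 meV.

-44.17 meV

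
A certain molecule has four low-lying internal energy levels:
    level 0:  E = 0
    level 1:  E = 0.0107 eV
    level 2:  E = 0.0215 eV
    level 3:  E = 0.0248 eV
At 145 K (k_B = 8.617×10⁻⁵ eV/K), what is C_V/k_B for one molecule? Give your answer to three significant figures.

0.500

k_BT = 8.617×10⁻⁵ × 145 K = 0.012495 eV.
Eᵢ/kT = 0, 0.85634, 1.7207, 1.9848.
Z = Σ e^(−Eᵢ/kT) = e^(−0) + e^(−0.85634) + e^(−1.7207) + e^(−1.9848) = 1.0000 + 0.42471 + 0.17894 + 0.13741 = 1.7411.
⟨E⟩ = 0.0067770 eV, ⟨E²⟩ = 0.00012397 eV².
C_V/k_B = (⟨E²⟩ − ⟨E⟩²)/(kT)² = (0.00012397 − 0.000045928)/0.00015613 = 0.500.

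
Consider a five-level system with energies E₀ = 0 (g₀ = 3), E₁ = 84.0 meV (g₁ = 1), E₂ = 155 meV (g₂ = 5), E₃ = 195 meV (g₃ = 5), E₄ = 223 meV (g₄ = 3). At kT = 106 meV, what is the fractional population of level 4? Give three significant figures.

0.0634

Eᵢ/kT = 0, 0.79245, 1.4623, 1.8396, 2.1038.
Z = Σ gᵢe^(−Eᵢ/kT) = 3·e^(−0) + 1·e^(−0.79245) + 5·e^(−1.4623) + 5·e^(−1.8396) + 3·e^(−2.1038) = 3.0000 + 0.45273 + 1.1585 + 0.79440 + 0.36598 = 5.7716.
P₄ = g₄ e^(−E₄/kT) / Z = 0.36598/5.7716 = 0.0634.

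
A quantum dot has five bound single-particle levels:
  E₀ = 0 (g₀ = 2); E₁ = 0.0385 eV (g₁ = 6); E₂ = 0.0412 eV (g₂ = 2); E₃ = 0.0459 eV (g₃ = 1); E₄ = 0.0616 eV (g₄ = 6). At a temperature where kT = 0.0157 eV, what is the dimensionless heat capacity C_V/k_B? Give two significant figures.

1.6

Eᵢ/kT = 0, 2.452, 2.624, 2.924, 3.924.
Z = Σ gᵢe^(−Eᵢ/kT) = 2·e^(−0) + 6·e^(−2.452) + 2·e^(−2.624) + 1·e^(−2.924) + 6·e^(−3.924) = 2.000 + 0.5167 + 0.1450 + 0.05372 + 0.1186 = 2.834.
⟨E⟩ = 0.01258 eV, ⟨E²⟩ = 0.0005558 eV².
C_V/k_B = (⟨E²⟩ − ⟨E⟩²)/(kT)² = (0.0005558 − 0.0001583)/0.0002465 = 1.6.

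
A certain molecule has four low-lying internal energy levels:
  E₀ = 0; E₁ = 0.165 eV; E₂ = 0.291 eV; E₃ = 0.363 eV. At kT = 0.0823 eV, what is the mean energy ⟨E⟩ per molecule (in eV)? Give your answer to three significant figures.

Eᵢ/kT = 0, 2.0049, 3.5358, 4.4107.
Z = Σ e^(−Eᵢ/kT) = e^(−0) + e^(−2.0049) + e^(−3.5358) + e^(−4.4107) = 1.0000 + 0.13467 + 0.029135 + 0.012147 = 1.1760.
⟨E⟩ = Σ Eᵢ e^(−Eᵢ/kT) / Z = (0·1.0000 + 0.165·0.13467 + 0.291·0.029135 + 0.363·0.012147) / 1.1760 = 0.0299 eV.

0.0299 eV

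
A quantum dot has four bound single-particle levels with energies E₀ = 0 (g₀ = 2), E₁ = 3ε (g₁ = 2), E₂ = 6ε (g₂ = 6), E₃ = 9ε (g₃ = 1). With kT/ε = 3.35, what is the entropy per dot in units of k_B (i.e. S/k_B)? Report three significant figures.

Eᵢ/kT = 0, 0.89552, 1.7910, 2.6866.
Z = Σ gᵢe^(−Eᵢ/kT) = 2·e^(−0) + 2·e^(−0.89552) + 6·e^(−1.7910) + 1·e^(−2.6866) = 2.0000 + 0.81679 + 1.0008 + 0.068112 = 3.8857.
⟨E⟩ = Σ EᵢPᵢ = 2.3337 ε.
S/k_B = ln Z + ⟨E⟩/kT = ln(3.8857) + 2.3337/3.35 = 1.3573 + 0.69663 = 2.05.

2.05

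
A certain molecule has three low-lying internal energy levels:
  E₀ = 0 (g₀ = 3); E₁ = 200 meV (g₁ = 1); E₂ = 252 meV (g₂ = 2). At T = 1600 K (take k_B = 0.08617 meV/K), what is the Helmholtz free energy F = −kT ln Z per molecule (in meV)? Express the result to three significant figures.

-175 meV

k_BT = 0.08617 × 1600 K = 137.87 meV.
Eᵢ/kT = 0, 1.4506, 1.8278.
Z = Σ gᵢe^(−Eᵢ/kT) = 3·e^(−0) + 1·e^(−1.4506) + 2·e^(−1.8278) = 3.0000 + 0.23443 + 0.32153 = 3.5560.
F = −kT ln Z = −137.87 × ln(3.5560) = −137.87 × 1.2686 = -175 meV.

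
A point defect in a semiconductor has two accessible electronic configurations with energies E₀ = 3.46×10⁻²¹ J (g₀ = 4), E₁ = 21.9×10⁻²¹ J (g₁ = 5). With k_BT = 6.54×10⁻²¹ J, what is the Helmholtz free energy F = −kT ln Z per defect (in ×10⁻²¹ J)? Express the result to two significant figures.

Eᵢ/kT = 0.5291, 3.349.
Z = Σ gᵢe^(−Eᵢ/kT) = 4·e^(−0.5291) + 5·e^(−3.349) = 2.357 + 0.1756 = 2.533.
F = −kT ln Z = −6.54 × ln(2.533) = −6.54 × 0.9294 = -6.1 ×10⁻²¹ J.

-6.1 ×10⁻²¹ J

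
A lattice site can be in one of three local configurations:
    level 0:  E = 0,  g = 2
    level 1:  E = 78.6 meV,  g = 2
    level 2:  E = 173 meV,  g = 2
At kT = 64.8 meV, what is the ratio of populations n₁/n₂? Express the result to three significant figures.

4.29

n₁/n₂ = (g₁/g₂) exp[−(E₁−E₂)/kT] = (2/2) × exp(−(-94.4 meV)/(64.8 meV)) = (2/2) × exp(1.4568) = 4.29.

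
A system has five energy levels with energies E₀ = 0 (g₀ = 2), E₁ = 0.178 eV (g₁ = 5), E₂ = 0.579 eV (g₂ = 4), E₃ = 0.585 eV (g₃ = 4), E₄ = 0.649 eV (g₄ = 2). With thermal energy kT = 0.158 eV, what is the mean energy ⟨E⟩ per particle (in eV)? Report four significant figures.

Eᵢ/kT = 0, 1.12658, 3.66456, 3.70253, 4.10759.
Z = Σ gᵢe^(−Eᵢ/kT) = 2·e^(−0) + 5·e^(−1.12658) + 4·e^(−3.66456) + 4·e^(−3.70253) + 2·e^(−4.10759) = 2.00000 + 1.62070 + 0.102462 + 0.0986442 + 0.0328947 = 3.85470.
⟨E⟩ = Σ Eᵢ gᵢe^(−Eᵢ/kT) / Z = (0·2.00000 + 0.178·1.62070 + 0.579·0.102462 + 0.585·0.0986442 + 0.649·0.0328947) / 3.85470 = 0.1107 eV.

0.1107 eV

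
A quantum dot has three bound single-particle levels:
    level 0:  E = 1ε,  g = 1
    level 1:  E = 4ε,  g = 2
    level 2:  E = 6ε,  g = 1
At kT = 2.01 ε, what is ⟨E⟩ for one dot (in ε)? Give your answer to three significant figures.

2.15 ε

Eᵢ/kT = 0.49751, 1.9900, 2.9851.
Z = Σ gᵢe^(−Eᵢ/kT) = 1·e^(−0.49751) + 2·e^(−1.9900) + 1·e^(−2.9851) = 0.60804 + 0.27339 + 0.050534 = 0.93196.
⟨E⟩ = Σ Eᵢ gᵢe^(−Eᵢ/kT) / Z = (1·0.60804 + 4·0.27339 + 6·0.050534) / 0.93196 = 2.15 ε.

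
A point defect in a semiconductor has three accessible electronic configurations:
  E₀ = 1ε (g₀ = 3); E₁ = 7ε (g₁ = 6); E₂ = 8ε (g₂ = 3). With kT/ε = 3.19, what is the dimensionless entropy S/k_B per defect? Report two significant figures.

Eᵢ/kT = 0.3135, 2.194, 2.508.
Z = Σ gᵢe^(−Eᵢ/kT) = 3·e^(−0.3135) + 6·e^(−2.194) + 3·e^(−2.508) = 2.193 + 0.6688 + 0.2443 = 3.106.
⟨E⟩ = Σ EᵢPᵢ = 2.843 ε.
S/k_B = ln Z + ⟨E⟩/kT = ln(3.106) + 2.843/3.19 = 1.133 + 0.8912 = 2.0.

2.0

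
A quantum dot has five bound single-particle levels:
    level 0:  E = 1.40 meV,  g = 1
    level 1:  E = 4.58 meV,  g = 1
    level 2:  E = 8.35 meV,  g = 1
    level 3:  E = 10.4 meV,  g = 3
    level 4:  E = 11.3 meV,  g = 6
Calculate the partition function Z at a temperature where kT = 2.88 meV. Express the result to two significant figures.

Eᵢ/kT = 0.4861, 1.590, 2.899, 3.611, 3.924.
Z = Σ gᵢe^(−Eᵢ/kT) = 1·e^(−0.4861) + 1·e^(−1.590) + 1·e^(−2.899) + 3·e^(−3.611) + 6·e^(−3.924) = 0.6150 + 0.2039 + 0.05508 + 0.08107 + 0.1186 = 1.074.

Z = 1.1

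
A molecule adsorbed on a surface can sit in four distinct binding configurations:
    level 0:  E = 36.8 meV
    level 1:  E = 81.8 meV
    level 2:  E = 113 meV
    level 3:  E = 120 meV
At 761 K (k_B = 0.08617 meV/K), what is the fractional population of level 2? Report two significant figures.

0.15

k_BT = 0.08617 × 761 K = 65.58 meV.
Eᵢ/kT = 0.5611, 1.247, 1.723, 1.830.
Z = Σ e^(−Eᵢ/kT) = e^(−0.5611) + e^(−1.247) + e^(−1.723) + e^(−1.830) = 0.5706 + 0.2874 + 0.1785 + 0.1604 = 1.197.
P₂ = e^(−E₂/kT) / Z = 0.1785/1.197 = 0.15.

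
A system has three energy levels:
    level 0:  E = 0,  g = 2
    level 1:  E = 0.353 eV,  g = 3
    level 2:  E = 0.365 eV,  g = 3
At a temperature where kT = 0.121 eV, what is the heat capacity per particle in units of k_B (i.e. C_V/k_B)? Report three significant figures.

1.02

Eᵢ/kT = 0, 2.9174, 3.0165.
Z = Σ gᵢe^(−Eᵢ/kT) = 2·e^(−0) + 3·e^(−2.9174) + 3·e^(−3.0165) = 2.0000 + 0.16222 + 0.14692 = 2.3091.
⟨E⟩ = 0.048023 eV, ⟨E²⟩ = 0.017231 eV².
C_V/k_B = (⟨E²⟩ − ⟨E⟩²)/(kT)² = (0.017231 − 0.0023062)/0.014641 = 1.02.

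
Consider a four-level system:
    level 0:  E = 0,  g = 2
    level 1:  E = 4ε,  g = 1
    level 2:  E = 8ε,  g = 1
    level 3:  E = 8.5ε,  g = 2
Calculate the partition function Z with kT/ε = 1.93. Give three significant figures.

Z = 2.17

Eᵢ/kT = 0, 2.0725, 4.1451, 4.4041.
Z = Σ gᵢe^(−Eᵢ/kT) = 2·e^(−0) + 1·e^(−2.0725) + 1·e^(−4.1451) + 2·e^(−4.4041) = 2.0000 + 0.12587 + 0.015842 + 0.024454 = 2.1662.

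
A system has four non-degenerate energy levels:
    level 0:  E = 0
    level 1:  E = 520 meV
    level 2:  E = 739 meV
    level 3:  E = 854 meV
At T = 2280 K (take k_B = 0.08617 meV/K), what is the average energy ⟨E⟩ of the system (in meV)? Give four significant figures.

k_BT = 0.08617 × 2280 K = 196.468 meV.
Eᵢ/kT = 0, 2.64674, 3.76143, 4.34676.
Z = Σ e^(−Eᵢ/kT) = e^(−0) + e^(−2.64674) + e^(−3.76143) + e^(−4.34676) = 1.00000 + 0.0708819 + 0.0232505 + 0.0129487 = 1.10708.
⟨E⟩ = Σ Eᵢ e^(−Eᵢ/kT) / Z = (0·1.00000 + 520·0.0708819 + 739·0.0232505 + 854·0.0129487) / 1.10708 = 58.80 meV.

58.80 meV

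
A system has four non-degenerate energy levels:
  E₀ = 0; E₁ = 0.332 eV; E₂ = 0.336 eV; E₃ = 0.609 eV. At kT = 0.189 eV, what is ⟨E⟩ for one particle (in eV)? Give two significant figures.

0.10 eV

Eᵢ/kT = 0, 1.757, 1.778, 3.222.
Z = Σ e^(−Eᵢ/kT) = e^(−0) + e^(−1.757) + e^(−1.778) + e^(−3.222) = 1.000 + 0.1726 + 0.1690 + 0.03988 = 1.381.
⟨E⟩ = Σ Eᵢ e^(−Eᵢ/kT) / Z = (0·1.000 + 0.332·0.1726 + 0.336·0.1690 + 0.609·0.03988) / 1.381 = 0.10 eV.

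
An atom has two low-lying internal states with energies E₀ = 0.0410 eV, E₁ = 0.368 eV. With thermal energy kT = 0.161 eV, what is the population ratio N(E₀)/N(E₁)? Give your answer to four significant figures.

n₀/n₁ = exp[−(E₀−E₁)/kT] = exp(−(-0.3270 eV)/(0.161 eV)) = exp(2.03106) = 7.622.

7.622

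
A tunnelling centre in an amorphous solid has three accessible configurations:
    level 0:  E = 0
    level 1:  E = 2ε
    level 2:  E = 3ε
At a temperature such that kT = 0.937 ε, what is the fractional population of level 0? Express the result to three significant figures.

Eᵢ/kT = 0, 2.1345, 3.2017.
Z = Σ e^(−Eᵢ/kT) = e^(−0) + e^(−2.1345) + e^(−3.2017) = 1.0000 + 0.11830 + 0.040693 = 1.1590.
P₀ = e^(−E₀/kT) / Z = 1.0000/1.1590 = 0.863.

0.863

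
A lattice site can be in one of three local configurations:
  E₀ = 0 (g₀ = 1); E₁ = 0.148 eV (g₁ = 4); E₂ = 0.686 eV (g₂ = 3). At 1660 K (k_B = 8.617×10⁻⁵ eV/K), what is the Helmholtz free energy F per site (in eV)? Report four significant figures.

k_BT = 8.617×10⁻⁵ × 1660 K = 0.143042 eV.
Eᵢ/kT = 0, 1.03466, 4.79579.
Z = Σ gᵢe^(−Eᵢ/kT) = 1·e^(−0) + 4·e^(−1.03466) + 3·e^(−4.79579) = 1.00000 + 1.42139 + 0.0247934 = 2.44618.
F = −kT ln Z = −0.143042 × ln(2.44618) = −0.143042 × 0.894528 = -0.1280 eV.

-0.1280 eV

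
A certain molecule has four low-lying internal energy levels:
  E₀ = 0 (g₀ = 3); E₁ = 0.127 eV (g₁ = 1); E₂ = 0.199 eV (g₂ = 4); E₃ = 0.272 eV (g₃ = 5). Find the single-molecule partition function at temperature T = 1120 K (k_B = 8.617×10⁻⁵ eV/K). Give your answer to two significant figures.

Z = 4.1

k_BT = 8.617×10⁻⁵ × 1120 K = 0.09651 eV.
Eᵢ/kT = 0, 1.316, 2.062, 2.818.
Z = Σ gᵢe^(−Eᵢ/kT) = 3·e^(−0) + 1·e^(−1.316) + 4·e^(−2.062) + 5·e^(−2.818) = 3.000 + 0.2682 + 0.5088 + 0.2986 = 4.076.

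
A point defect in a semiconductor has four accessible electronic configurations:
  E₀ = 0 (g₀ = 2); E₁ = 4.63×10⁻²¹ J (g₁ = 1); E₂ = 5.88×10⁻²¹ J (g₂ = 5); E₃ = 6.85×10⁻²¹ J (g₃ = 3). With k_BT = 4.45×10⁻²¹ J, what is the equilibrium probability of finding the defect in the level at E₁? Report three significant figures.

Eᵢ/kT = 0, 1.0404, 1.3213, 1.5393.
Z = Σ gᵢe^(−Eᵢ/kT) = 2·e^(−0) + 1·e^(−1.0404) + 5·e^(−1.3213) + 3·e^(−1.5393) = 2.0000 + 0.35331 + 1.3339 + 0.64359 = 4.3308.
P₁ = g₁ e^(−E₁/kT) / Z = 0.35331/4.3308 = 0.0816.

0.0816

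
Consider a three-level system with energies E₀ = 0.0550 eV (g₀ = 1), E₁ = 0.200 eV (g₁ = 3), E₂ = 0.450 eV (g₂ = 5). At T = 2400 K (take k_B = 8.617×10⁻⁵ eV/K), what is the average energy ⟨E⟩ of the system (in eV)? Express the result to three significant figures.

k_BT = 8.617×10⁻⁵ × 2400 K = 0.20681 eV.
Eᵢ/kT = 0.26594, 0.96707, 2.1759.
Z = Σ gᵢe^(−Eᵢ/kT) = 1·e^(−0.26594) + 3·e^(−0.96707) + 5·e^(−2.1759) = 0.76649 + 1.1406 + 0.56753 = 2.4746.
⟨E⟩ = Σ Eᵢ gᵢe^(−Eᵢ/kT) / Z = (0.0550·0.76649 + 0.200·1.1406 + 0.450·0.56753) / 2.4746 = 0.212 eV.

0.212 eV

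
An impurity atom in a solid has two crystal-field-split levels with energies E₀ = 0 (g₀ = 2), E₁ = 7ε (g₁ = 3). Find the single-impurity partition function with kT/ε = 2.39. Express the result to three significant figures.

Z = 2.16

Eᵢ/kT = 0, 2.9289.
Z = Σ gᵢe^(−Eᵢ/kT) = 2·e^(−0) + 3·e^(−2.9289) = 2.0000 + 0.16037 = 2.1604.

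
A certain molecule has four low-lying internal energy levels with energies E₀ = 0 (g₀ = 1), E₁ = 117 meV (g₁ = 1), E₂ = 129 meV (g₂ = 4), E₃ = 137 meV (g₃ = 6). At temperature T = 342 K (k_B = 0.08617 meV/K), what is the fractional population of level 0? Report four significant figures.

k_BT = 0.08617 × 342 K = 29.4701 meV.
Eᵢ/kT = 0, 3.97013, 4.37732, 4.64878.
Z = Σ gᵢe^(−Eᵢ/kT) = 1·e^(−0) + 1·e^(−3.97013) + 4·e^(−4.37732) + 6·e^(−4.64878) = 1.00000 + 0.0188710 + 0.0502359 + 0.0574396 = 1.12655.
P₀ = g₀ e^(−E₀/kT) / Z = 1.00000/1.12655 = 0.8877.

0.8877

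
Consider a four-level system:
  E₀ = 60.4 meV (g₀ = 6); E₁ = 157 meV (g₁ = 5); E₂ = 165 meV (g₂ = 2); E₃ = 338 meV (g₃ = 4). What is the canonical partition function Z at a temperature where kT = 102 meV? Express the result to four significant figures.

Eᵢ/kT = 0.592157, 1.53922, 1.61765, 3.31373.
Z = Σ gᵢe^(−Eᵢ/kT) = 6·e^(−0.592157) + 5·e^(−1.53922) + 2·e^(−1.61765) + 4·e^(−3.31373) = 3.31880 + 1.07274 + 0.396729 + 0.145521 = 4.93379.

Z = 4.934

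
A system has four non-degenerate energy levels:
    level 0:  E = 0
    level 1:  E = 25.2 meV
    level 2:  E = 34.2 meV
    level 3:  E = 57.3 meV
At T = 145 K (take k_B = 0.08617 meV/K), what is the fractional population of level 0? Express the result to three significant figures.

k_BT = 0.08617 × 145 K = 12.495 meV.
Eᵢ/kT = 0, 2.0168, 2.7371, 4.5858.
Z = Σ e^(−Eᵢ/kT) = e^(−0) + e^(−2.0168) + e^(−2.7371) + e^(−4.5858) = 1.0000 + 0.13308 + 0.064758 + 0.010196 = 1.2080.
P₀ = e^(−E₀/kT) / Z = 1.0000/1.2080 = 0.828.

0.828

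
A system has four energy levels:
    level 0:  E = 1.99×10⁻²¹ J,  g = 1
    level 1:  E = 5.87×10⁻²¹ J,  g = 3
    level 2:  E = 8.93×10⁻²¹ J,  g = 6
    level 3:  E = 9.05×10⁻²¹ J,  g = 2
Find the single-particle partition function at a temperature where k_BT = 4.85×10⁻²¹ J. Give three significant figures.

Z = 2.82

Eᵢ/kT = 0.41031, 1.2103, 1.8412, 1.8660.
Z = Σ gᵢe^(−Eᵢ/kT) = 1·e^(−0.41031) + 3·e^(−1.2103) + 6·e^(−1.8412) + 2·e^(−1.8660) = 0.66344 + 0.89432 + 0.95176 + 0.30948 = 2.8190.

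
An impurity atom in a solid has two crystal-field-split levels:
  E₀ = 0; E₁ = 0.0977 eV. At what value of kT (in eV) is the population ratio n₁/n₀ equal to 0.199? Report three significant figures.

0.0605 eV

n₁/n₀ = exp[−(E₁−E₀)/kT] = 0.199.
⇒ (E₁−E₀)/kT = ln(1/0.199) = ln(5.0251) = 1.6144.
kT = 0.0977 eV / 1.6144 = 0.0605 eV.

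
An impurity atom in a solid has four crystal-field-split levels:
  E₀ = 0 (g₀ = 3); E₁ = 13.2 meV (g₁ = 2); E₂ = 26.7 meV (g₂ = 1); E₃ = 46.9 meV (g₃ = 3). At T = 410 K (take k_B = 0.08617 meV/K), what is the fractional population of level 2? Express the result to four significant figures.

k_BT = 0.08617 × 410 K = 35.3297 meV.
Eᵢ/kT = 0, 0.373623, 0.755738, 1.32749.
Z = Σ gᵢe^(−Eᵢ/kT) = 3·e^(−0) + 2·e^(−0.373623) + 1·e^(−0.755738) + 3·e^(−1.32749) = 3.00000 + 1.37647 + 0.469664 + 0.795426 = 5.64156.
P₂ = g₂ e^(−E₂/kT) / Z = 0.469664/5.64156 = 0.08325.

0.08325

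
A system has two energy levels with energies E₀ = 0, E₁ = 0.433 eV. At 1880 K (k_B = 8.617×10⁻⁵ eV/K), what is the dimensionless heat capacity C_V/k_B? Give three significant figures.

k_BT = 8.617×10⁻⁵ × 1880 K = 0.16200 eV.
Eᵢ/kT = 0, 2.6728.
Z = Σ e^(−Eᵢ/kT) = e^(−0) + e^(−2.6728) = 1.0000 + 0.069059 = 1.0691.
⟨E⟩ = 0.027970 eV, ⟨E²⟩ = 0.012111 eV².
C_V/k_B = (⟨E²⟩ − ⟨E⟩²)/(kT)² = (0.012111 − 0.00078232)/0.026244 = 0.432.

0.432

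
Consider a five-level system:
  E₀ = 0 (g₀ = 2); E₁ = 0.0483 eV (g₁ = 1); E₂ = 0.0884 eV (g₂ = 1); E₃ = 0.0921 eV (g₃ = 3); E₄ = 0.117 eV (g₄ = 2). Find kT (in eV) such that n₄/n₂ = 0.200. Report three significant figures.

n₄/n₂ = (g₄/g₂) exp[−(E₄−E₂)/kT] = 0.200.
⇒ (E₄−E₂)/kT = ln((2/1)/0.200) = ln(10.000) = 2.3026.
kT = 0.0286 eV / 2.3026 = 0.0124 eV.

0.0124 eV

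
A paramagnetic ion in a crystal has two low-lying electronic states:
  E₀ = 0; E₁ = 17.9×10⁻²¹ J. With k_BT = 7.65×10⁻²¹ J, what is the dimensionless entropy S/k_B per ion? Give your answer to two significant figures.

Eᵢ/kT = 0, 2.340.
Z = Σ e^(−Eᵢ/kT) = e^(−0) + e^(−2.340) = 1.000 + 0.09633 = 1.096.
⟨E⟩ = Σ EᵢPᵢ = 1.573 ×10⁻²¹ J.
S/k_B = ln Z + ⟨E⟩/kT = ln(1.096) + 1.573/7.65 = 0.09167 + 0.2056 = 0.30.

0.30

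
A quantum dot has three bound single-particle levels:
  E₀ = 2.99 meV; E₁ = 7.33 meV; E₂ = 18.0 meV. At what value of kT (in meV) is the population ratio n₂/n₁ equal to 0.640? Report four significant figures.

23.91 meV

n₂/n₁ = exp[−(E₂−E₁)/kT] = 0.640.
⇒ (E₂−E₁)/kT = ln(1/0.640) = ln(1.56250) = 0.446287.
kT = 10.67 meV / 0.446287 = 23.91 meV.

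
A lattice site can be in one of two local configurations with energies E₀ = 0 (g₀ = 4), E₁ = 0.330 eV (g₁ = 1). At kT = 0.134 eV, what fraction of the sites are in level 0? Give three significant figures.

Eᵢ/kT = 0, 2.4627.
Z = Σ gᵢe^(−Eᵢ/kT) = 4·e^(−0) + 1·e^(−2.4627) = 4.0000 + 0.085205 = 4.0852.
P₀ = g₀ e^(−E₀/kT) / Z = 4.0000/4.0852 = 0.979.

0.979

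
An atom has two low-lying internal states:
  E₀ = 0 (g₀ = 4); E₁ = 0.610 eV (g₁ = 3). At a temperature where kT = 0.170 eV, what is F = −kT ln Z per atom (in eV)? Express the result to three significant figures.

Eᵢ/kT = 0, 3.5882.
Z = Σ gᵢe^(−Eᵢ/kT) = 4·e^(−0) + 3·e^(−3.5882) = 4.0000 + 0.082944 = 4.0829.
F = −kT ln Z = −0.170 × ln(4.0829) = −0.170 × 1.4068 = -0.239 eV.

-0.239 eV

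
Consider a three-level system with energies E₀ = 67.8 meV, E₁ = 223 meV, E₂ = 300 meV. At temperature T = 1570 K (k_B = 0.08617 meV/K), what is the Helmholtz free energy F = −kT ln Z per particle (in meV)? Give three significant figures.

k_BT = 0.08617 × 1570 K = 135.29 meV.
Eᵢ/kT = 0.50115, 1.6483, 2.2175.
Z = Σ e^(−Eᵢ/kT) = e^(−0.50115) + e^(−1.6483) + e^(−2.2175) = 0.60583 + 0.19238 + 0.10888 = 0.90709.
F = −kT ln Z = −135.29 × ln(0.90709) = −135.29 × -0.097514 = 13.2 meV.

13.2 meV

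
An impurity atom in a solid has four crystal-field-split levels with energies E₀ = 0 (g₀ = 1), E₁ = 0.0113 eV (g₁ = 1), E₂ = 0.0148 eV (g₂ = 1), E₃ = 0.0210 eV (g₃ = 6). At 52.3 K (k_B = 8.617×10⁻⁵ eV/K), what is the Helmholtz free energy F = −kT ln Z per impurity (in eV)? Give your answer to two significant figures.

-0.00073 eV

k_BT = 8.617×10⁻⁵ × 52.3 K = 0.004507 eV.
Eᵢ/kT = 0, 2.507, 3.284, 4.659.
Z = Σ gᵢe^(−Eᵢ/kT) = 1·e^(−0) + 1·e^(−2.507) + 1·e^(−3.284) + 6·e^(−4.659) = 1.000 + 0.08151 + 0.03748 + 0.05686 = 1.176.
F = −kT ln Z = −0.004507 × ln(1.176) = −0.004507 × 0.1621 = -0.00073 eV.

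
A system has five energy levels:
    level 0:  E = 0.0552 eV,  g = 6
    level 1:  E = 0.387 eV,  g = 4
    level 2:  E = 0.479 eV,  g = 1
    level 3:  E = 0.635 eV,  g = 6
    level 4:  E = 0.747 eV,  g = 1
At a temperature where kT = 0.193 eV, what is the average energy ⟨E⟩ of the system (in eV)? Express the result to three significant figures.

0.122 eV

Eᵢ/kT = 0.28601, 2.0052, 2.4819, 3.2902, 3.8705.
Z = Σ gᵢe^(−Eᵢ/kT) = 6·e^(−0.28601) + 4·e^(−2.0052) + 1·e^(−2.4819) + 6·e^(−3.2902) + 1·e^(−3.8705) = 4.5075 + 0.53853 + 0.083584 + 0.22348 + 0.020848 = 5.3739.
⟨E⟩ = Σ Eᵢ gᵢe^(−Eᵢ/kT) / Z = (0.0552·4.5075 + 0.387·0.53853 + 0.479·0.083584 + 0.635·0.22348 + 0.747·0.020848) / 5.3739 = 0.122 eV.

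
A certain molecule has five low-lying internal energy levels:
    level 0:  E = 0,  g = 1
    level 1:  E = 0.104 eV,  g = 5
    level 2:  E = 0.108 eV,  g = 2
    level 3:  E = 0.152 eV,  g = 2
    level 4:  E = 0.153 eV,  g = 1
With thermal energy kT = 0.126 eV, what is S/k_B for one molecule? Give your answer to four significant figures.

Eᵢ/kT = 0, 0.825397, 0.857143, 1.20635, 1.21429.
Z = Σ gᵢe^(−Eᵢ/kT) = 1·e^(−0) + 5·e^(−0.825397) + 2·e^(−0.857143) + 2·e^(−1.20635) + 1·e^(−1.21429) = 1.00000 + 2.19031 + 0.848746 + 0.598575 + 0.296921 = 4.93455.
⟨E⟩ = Σ EᵢPᵢ = 0.0923831 eV.
S/k_B = ln Z + ⟨E⟩/kT = ln(4.93455) + 0.0923831/0.126 = 1.59626 + 0.733199 = 2.329.

2.329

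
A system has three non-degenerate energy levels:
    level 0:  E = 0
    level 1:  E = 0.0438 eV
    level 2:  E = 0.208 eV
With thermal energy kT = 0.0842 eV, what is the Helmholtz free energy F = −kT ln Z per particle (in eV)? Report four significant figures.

Eᵢ/kT = 0, 0.520190, 2.47031.
Z = Σ e^(−Eᵢ/kT) = e^(−0) + e^(−0.520190) + e^(−2.47031) = 1.00000 + 0.594408 + 0.0845586 = 1.67897.
F = −kT ln Z = −0.0842 × ln(1.67897) = −0.0842 × 0.518181 = -0.04363 eV.

-0.04363 eV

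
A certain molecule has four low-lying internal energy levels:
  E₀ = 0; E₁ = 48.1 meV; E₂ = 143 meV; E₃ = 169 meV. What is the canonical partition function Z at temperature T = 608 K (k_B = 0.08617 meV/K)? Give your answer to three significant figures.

k_BT = 0.08617 × 608 K = 52.391 meV.
Eᵢ/kT = 0, 0.91810, 2.7295, 3.2257.
Z = Σ e^(−Eᵢ/kT) = e^(−0) + e^(−0.91810) + e^(−2.7295) + e^(−3.2257) = 1.0000 + 0.39928 + 0.065252 + 0.039728 = 1.5043.

Z = 1.50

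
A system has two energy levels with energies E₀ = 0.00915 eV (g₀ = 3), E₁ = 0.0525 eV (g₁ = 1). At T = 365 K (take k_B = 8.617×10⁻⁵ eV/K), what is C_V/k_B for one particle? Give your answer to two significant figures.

k_BT = 8.617×10⁻⁵ × 365 K = 0.03145 eV.
Eᵢ/kT = 0.2909, 1.669.
Z = Σ gᵢe^(−Eᵢ/kT) = 3·e^(−0.2909) + 1·e^(−1.669) = 2.243 + 0.1884 = 2.431.
⟨E⟩ = 0.01251 eV, ⟨E²⟩ = 0.0002909 eV².
C_V/k_B = (⟨E²⟩ − ⟨E⟩²)/(kT)² = (0.0002909 − 0.0001565)/0.0009891 = 0.14.

0.14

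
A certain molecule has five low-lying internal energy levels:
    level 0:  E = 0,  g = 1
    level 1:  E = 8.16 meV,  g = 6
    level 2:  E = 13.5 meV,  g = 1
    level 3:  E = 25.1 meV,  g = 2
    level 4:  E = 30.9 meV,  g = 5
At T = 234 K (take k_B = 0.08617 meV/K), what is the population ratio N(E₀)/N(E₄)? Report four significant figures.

k_BT = 0.08617 × 234 K = 20.1638 meV.
n₀/n₄ = (g₀/g₄) exp[−(E₀−E₄)/kT] = (1/5) × exp(−(-30.9 meV)/(20.1638 meV)) = (1/5) × exp(1.53245) = 0.9259.

0.9259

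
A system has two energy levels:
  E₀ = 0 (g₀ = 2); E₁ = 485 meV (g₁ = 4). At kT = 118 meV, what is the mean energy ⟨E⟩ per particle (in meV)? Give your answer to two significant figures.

15 meV

Eᵢ/kT = 0, 4.110.
Z = Σ gᵢe^(−Eᵢ/kT) = 2·e^(−0) + 4·e^(−4.110) = 2.000 + 0.06563 = 2.066.
⟨E⟩ = Σ Eᵢ gᵢe^(−Eᵢ/kT) / Z = (0·2.000 + 485·0.06563) / 2.066 = 15 meV.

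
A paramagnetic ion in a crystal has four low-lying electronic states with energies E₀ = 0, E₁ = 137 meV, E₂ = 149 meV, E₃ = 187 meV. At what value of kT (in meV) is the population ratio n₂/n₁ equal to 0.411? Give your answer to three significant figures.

13.5 meV

n₂/n₁ = exp[−(E₂−E₁)/kT] = 0.411.
⇒ (E₂−E₁)/kT = ln(1/0.411) = ln(2.4331) = 0.88917.
kT = 12 meV / 0.88917 = 13.5 meV.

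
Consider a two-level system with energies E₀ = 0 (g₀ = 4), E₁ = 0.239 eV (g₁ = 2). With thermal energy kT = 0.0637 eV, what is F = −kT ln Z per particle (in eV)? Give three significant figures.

Eᵢ/kT = 0, 3.7520.
Z = Σ gᵢe^(−Eᵢ/kT) = 4·e^(−0) + 2·e^(−3.7520) = 4.0000 + 0.046942 = 4.0469.
F = −kT ln Z = −0.0637 × ln(4.0469) = −0.0637 × 1.3980 = -0.0891 eV.

-0.0891 eV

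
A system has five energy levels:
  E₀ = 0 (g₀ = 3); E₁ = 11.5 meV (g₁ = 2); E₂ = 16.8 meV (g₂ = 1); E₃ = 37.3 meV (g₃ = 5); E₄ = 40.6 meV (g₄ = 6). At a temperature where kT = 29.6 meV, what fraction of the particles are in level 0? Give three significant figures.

0.382

Eᵢ/kT = 0, 0.38851, 0.56757, 1.2601, 1.3716.
Z = Σ gᵢe^(−Eᵢ/kT) = 3·e^(−0) + 2·e^(−0.38851) + 1·e^(−0.56757) + 5·e^(−1.2601) + 6·e^(−1.3716) = 3.0000 + 1.3561 + 0.56690 + 1.4181 + 1.5222 = 7.8633.
P₀ = g₀ e^(−E₀/kT) / Z = 3.0000/7.8633 = 0.382.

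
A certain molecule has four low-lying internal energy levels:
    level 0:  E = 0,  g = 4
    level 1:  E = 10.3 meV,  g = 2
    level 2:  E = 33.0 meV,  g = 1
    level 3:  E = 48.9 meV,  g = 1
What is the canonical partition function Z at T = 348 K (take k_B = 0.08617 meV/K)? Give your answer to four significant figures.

Z = 5.947

k_BT = 0.08617 × 348 K = 29.9872 meV.
Eᵢ/kT = 0, 0.343480, 1.10047, 1.63070.
Z = Σ gᵢe^(−Eᵢ/kT) = 4·e^(−0) + 2·e^(−0.343480) + 1·e^(−1.10047) + 1·e^(−1.63070) = 4.00000 + 1.41860 + 0.332715 + 0.195792 = 5.94711.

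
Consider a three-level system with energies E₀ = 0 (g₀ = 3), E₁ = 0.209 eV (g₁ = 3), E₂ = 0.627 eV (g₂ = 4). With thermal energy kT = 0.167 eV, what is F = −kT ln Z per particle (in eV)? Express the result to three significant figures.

-0.229 eV

Eᵢ/kT = 0, 1.2515, 3.7545.
Z = Σ gᵢe^(−Eᵢ/kT) = 3·e^(−0) + 3·e^(−1.2515) + 4·e^(−3.7545) = 3.0000 + 0.85823 + 0.093649 = 3.9519.
F = −kT ln Z = −0.167 × ln(3.9519) = −0.167 × 1.3742 = -0.229 eV.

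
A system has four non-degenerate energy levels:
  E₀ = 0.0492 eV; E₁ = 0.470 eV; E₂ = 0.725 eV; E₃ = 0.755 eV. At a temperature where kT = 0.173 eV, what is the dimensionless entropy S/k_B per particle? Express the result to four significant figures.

Eᵢ/kT = 0.284393, 2.71676, 4.19075, 4.36416.
Z = Σ e^(−Eᵢ/kT) = e^(−0.284393) + e^(−2.71676) + e^(−4.19075) + e^(−4.36416) = 0.752471 + 0.0660885 + 0.0151349 + 0.0127253 = 0.846420.
⟨E⟩ = Σ EᵢPᵢ = 0.104751 eV.
S/k_B = ln Z + ⟨E⟩/kT = ln(0.846420) + 0.104751/0.173 = -0.166740 + 0.605497 = 0.4388.

0.4388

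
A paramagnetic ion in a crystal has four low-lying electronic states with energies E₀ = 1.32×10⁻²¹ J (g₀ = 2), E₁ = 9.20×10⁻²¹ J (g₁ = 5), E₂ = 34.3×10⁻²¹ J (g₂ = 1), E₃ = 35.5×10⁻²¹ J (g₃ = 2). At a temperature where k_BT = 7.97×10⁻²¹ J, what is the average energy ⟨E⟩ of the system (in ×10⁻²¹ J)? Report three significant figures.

Eᵢ/kT = 0.16562, 1.1543, 4.3036, 4.4542.
Z = Σ gᵢe^(−Eᵢ/kT) = 2·e^(−0.16562) + 5·e^(−1.1543) + 1·e^(−4.3036) + 2·e^(−4.4542) = 1.6947 + 1.5764 + 0.013520 + 0.023259 = 3.3079.
⟨E⟩ = Σ Eᵢ gᵢe^(−Eᵢ/kT) / Z = (1.32·1.6947 + 9.20·1.5764 + 34.3·0.013520 + 35.5·0.023259) / 3.3079 = 5.45 ×10⁻²¹ J.

5.45 ×10⁻²¹ J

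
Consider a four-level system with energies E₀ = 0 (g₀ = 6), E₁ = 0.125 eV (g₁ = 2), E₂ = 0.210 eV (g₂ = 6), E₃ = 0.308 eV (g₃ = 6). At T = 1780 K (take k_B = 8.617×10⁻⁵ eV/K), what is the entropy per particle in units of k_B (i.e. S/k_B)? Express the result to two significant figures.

2.7

k_BT = 8.617×10⁻⁵ × 1780 K = 0.1534 eV.
Eᵢ/kT = 0, 0.8149, 1.369, 2.008.
Z = Σ gᵢe^(−Eᵢ/kT) = 6·e^(−0) + 2·e^(−0.8149) + 6·e^(−1.369) + 6·e^(−2.008) = 6.000 + 0.8854 + 1.526 + 0.8055 = 9.217.
⟨E⟩ = Σ EᵢPᵢ = 0.07369 eV.
S/k_B = ln Z + ⟨E⟩/kT = ln(9.217) + 0.07369/0.1534 = 2.221 + 0.4804 = 2.7.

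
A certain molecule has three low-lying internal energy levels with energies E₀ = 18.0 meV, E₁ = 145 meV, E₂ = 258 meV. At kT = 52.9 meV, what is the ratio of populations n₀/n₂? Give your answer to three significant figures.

93.4

n₀/n₂ = exp[−(E₀−E₂)/kT] = exp(−(-240.0 meV)/(52.9 meV)) = exp(4.5369) = 93.4.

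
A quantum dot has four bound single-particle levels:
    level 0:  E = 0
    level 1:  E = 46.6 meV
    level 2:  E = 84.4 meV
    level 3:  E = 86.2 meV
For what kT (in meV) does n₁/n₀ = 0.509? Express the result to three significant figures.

n₁/n₀ = exp[−(E₁−E₀)/kT] = 0.509.
⇒ (E₁−E₀)/kT = ln(1/0.509) = ln(1.9646) = 0.67529.
kT = 46.6 meV / 0.67529 = 69.0 meV.

69.0 meV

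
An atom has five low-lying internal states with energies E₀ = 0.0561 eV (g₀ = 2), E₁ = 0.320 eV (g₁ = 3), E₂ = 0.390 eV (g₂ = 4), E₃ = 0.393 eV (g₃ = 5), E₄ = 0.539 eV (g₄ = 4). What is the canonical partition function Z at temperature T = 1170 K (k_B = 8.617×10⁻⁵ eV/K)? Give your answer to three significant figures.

Z = 1.48

k_BT = 8.617×10⁻⁵ × 1170 K = 0.10082 eV.
Eᵢ/kT = 0.55644, 3.1740, 3.8683, 3.8980, 5.3462.
Z = Σ gᵢe^(−Eᵢ/kT) = 2·e^(−0.55644) + 3·e^(−3.1740) + 4·e^(−3.8683) + 5·e^(−3.8980) + 4·e^(−5.3462) = 1.1465 + 0.12551 + 0.083575 + 0.10141 + 0.019065 = 1.4761.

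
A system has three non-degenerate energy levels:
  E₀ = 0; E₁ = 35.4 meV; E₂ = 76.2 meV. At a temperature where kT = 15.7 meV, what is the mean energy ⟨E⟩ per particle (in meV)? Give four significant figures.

3.871 meV

Eᵢ/kT = 0, 2.25478, 4.85350.
Z = Σ e^(−Eᵢ/kT) = e^(−0) + e^(−2.25478) + e^(−4.85350) = 1.00000 + 0.104897 + 0.00780103 = 1.11270.
⟨E⟩ = Σ Eᵢ e^(−Eᵢ/kT) / Z = (0·1.00000 + 35.4·0.104897 + 76.2·0.00780103) / 1.11270 = 3.871 meV.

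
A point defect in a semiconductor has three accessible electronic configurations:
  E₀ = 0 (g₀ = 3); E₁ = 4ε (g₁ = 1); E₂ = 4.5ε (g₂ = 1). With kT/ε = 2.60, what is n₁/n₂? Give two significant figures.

n₁/n₂ = (g₁/g₂) exp[−(E₁−E₂)/kT] = (1/1) × exp(−(-0.5ε)/(2.60ε)) = (1/1) × exp(0.1923) = 1.2.

1.2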